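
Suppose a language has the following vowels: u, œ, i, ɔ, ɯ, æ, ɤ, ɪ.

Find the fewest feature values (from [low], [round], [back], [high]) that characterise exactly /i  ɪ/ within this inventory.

[+high, -back]

/i, ɪ/ are all [+high], [-back], and no other segment in the inventory matches both values. Dropping any one of them over-generates: [-back] alone would also admit /œ, æ/; [+high] alone would also admit /u, ɯ/. No other single listed feature picks out exactly this set either, so fewer than two features will not do.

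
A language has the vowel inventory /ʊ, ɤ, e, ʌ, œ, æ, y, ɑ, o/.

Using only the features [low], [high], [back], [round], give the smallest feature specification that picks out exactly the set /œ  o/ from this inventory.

[−high, +round]

/œ, o/ are all [−high], [+round], and no other segment in the inventory matches both values. Dropping any one of them over-generates: [+round] alone would also admit /ʊ, y/; [−high] alone would also admit /ɤ, e, ʌ, æ, …/. No other single listed feature picks out exactly this set either, so fewer than two features will not do.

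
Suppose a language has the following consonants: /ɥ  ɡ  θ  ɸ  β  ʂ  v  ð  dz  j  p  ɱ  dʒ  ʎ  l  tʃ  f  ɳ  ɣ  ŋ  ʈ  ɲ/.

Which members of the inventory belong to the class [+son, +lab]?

Among the inventory, the [+sonorant] segments are /ɥ, j, ɱ, ʎ, l, ɳ, ŋ, ɲ/.
Of those, [+labial] leaves /ɥ, ɱ/.

ɥ, ɱ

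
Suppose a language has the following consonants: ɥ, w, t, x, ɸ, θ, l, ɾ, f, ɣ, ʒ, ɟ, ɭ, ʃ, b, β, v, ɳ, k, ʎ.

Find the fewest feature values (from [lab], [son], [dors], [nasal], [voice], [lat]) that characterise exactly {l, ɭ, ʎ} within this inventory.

[+lat]

The target set is precisely the extension of [+lateral] in this inventory.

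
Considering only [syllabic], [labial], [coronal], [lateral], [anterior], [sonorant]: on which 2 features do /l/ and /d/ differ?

The two segments share [−syllabic], [−labial], [+coronal], [+anterior]. The only features from the list on which they differ: /l/ is [+sonorant] while /d/ is [−sonorant]; /l/ is [+lateral] while /d/ is [−lateral].

[sonorant], [lateral]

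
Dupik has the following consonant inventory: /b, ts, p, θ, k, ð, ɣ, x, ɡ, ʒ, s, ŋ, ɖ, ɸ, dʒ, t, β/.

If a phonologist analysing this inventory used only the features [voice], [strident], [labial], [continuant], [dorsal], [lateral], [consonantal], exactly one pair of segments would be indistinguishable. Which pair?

ɡ, ŋ

/ɡ/ (voiced velar stop) and /ŋ/ (velar nasal) are both [+voice], [−strident], [−labial], [−continuant], [+dorsal], [−lateral], [+consonantal], so none of the listed features separates them. (They do differ in [sonorant] and [nasal], which are not among the given features.) Every other pair in the inventory differs on at least one listed feature.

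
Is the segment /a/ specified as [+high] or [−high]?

As the low unrounded vowel, /a/ is [−high].

[−high]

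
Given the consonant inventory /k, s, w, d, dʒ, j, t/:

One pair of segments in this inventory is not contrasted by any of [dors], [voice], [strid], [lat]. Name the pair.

w, j

/w/ (labial-velar glide) and /j/ (palatal glide) are both [+dorsal], [+voice], [−strident], [−lateral], so none of the listed features separates them. (They do differ in [labial], [round] and [back], which are not among the given features.) Every other pair in the inventory differs on at least one listed feature.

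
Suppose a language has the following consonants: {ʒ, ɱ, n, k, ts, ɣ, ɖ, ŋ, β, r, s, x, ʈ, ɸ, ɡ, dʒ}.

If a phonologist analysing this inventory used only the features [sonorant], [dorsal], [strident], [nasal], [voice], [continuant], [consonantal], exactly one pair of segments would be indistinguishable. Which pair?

ɱ, n

On the given features, /ɱ/ and /n/ have an identical profile: [+sonorant], [-dorsal], [-strident], [+nasal], [+voice], [-continuant], [+consonantal]. No other two segments in the inventory coincide on all 7 features. (They do differ in [labial] and [coronal], which are not among the given features.)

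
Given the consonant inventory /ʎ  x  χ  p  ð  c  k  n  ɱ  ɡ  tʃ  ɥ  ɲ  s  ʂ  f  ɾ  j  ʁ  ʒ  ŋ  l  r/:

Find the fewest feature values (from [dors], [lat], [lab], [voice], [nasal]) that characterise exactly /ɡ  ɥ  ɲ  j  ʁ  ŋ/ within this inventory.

/ɡ, ɥ, ɲ, j, ʁ, ŋ/ are all [+voice], [-lateral], [+dorsal], and no other segment in the inventory matches all three values. Dropping any one of them over-generates: [-lateral, +dorsal] alone would also admit /x, χ, c, k/; [+voice, +dorsal] alone would also admit /ʎ/; [+voice, -lateral] alone would also admit /ð, n, ɱ, ɾ, …/. No other combination of two listed features picks out exactly this set either, so fewer than three features will not do.

[+voice, -lat, +dors]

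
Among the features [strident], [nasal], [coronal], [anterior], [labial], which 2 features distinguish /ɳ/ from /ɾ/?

The two segments share [-strident], [+coronal], [-labial]. The only features from the list on which they differ: /ɳ/ is [+nasal] while /ɾ/ is [-nasal]; /ɳ/ is [-anterior] while /ɾ/ is [+anterior].

[nasal], [anterior]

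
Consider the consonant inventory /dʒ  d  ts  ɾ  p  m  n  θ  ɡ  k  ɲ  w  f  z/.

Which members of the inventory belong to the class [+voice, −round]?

dʒ, d, ɾ, m, n, ɡ, ɲ, z

Checking each segment against [+voice], [−round]: /dʒ/ (voiced postalveolar affricate), /d/ (voiced alveolar stop), /ɾ/ (alveolar tap), /m/ (bilabial nasal), /n/ (alveolar nasal), /ɡ/ (voiced velar stop), among others, satisfy every feature; every other segment in the inventory fails at least one.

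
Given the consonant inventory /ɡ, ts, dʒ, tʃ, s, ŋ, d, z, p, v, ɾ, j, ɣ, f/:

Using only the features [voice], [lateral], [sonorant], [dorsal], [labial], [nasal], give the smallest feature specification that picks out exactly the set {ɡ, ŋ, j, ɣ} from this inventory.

/ɡ, ŋ, j, ɣ/ are exactly the [+dorsal] segments in the inventory, so a single feature suffices.

[+dorsal]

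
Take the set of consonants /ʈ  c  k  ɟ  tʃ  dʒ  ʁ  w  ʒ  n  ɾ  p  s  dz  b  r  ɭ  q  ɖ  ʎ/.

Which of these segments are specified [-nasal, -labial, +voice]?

ɟ, dʒ, ʁ, ʒ, ɾ, dz, r, ɭ, ɖ, ʎ

The [-nasal] segments are /ʈ, c, k, ɟ, tʃ, dʒ, ʁ, w, ʒ, ɾ, p, s, dz, b, r, ɭ, q, ɖ, ʎ/.
Among these, [-labial] gives /ʈ, c, k, ɟ, tʃ, dʒ, ʁ, ʒ, ɾ, s, dz, r, ɭ, q, ɖ, ʎ/.
Then [+voice] leaves /ɟ, dʒ, ʁ, ʒ, ɾ, dz, r, ɭ, ɖ, ʎ/.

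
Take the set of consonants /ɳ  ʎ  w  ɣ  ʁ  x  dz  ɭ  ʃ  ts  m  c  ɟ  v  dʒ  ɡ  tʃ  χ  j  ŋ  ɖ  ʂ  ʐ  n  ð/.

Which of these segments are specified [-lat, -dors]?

ɳ, dz, ʃ, ts, m, v, dʒ, tʃ, ɖ, ʂ, ʐ, n, ð

Checking each segment against [-lateral], [-dorsal]: /ɳ/ (retroflex nasal), /dz/ (voiced alveolar affricate), /ʃ/ (voiceless postalveolar fricative), /ts/ (voiceless alveolar affricate), /m/ (bilabial nasal), /v/ (voiced labiodental fricative), among others, satisfy every feature; every other segment in the inventory fails at least one.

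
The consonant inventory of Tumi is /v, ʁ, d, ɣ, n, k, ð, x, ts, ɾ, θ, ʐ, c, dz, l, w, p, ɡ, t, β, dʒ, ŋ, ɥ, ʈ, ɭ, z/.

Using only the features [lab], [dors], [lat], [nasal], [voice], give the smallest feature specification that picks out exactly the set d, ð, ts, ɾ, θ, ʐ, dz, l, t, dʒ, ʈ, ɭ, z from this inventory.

[-nasal, -lab, -dors]

Every target segment is [-nasal], [-labial], [-dorsal]; each remaining inventory member fails at least one of these. Each conjunct is needed — [-labial, -dorsal] alone would also admit /n/; [-nasal, -dorsal] alone would also admit /v, p, β/; [-nasal, -labial] alone would also admit /ʁ, ɣ, k, x, …/ — and no other combination of two listed features has exactly this extension, so three is the minimum.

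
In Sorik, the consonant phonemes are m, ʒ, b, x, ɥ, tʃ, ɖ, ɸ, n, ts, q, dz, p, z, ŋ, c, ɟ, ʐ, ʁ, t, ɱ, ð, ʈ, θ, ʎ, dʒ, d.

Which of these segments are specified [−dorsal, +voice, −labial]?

ʒ, ɖ, n, dz, z, ʐ, ð, dʒ, d

Checking each segment against [−dorsal], [+voice], [−labial]: /ʒ/ (voiced postalveolar fricative), /ɖ/ (voiced retroflex stop), /n/ (alveolar nasal), /dz/ (voiced alveolar affricate), /z/ (voiced alveolar fricative), /ʐ/ (voiced retroflex fricative), among others, satisfy every feature; every other segment in the inventory fails at least one.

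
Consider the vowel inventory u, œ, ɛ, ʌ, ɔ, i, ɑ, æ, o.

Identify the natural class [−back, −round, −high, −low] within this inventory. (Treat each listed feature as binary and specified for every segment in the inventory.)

Eliminate segments failing any feature: /u, ʌ, ɔ, ɑ, o/ are [+back]; /œ/ is [+round]; /i/ is [+high]; /æ/ is [+low]. The remaining /ɛ/ satisfy [−back], [−round], [−high], [−low].

ɛ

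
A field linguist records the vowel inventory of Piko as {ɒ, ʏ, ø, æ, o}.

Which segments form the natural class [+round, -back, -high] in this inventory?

Checking each segment against [+round], [-back], [-high]: /ø/ (mid front rounded tense vowel) satisfies every feature; every other segment in the inventory fails at least one.

ø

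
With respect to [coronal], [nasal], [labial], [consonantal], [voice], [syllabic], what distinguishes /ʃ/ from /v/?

/ʃ/ (voiceless postalveolar fricative) and /v/ (voiced labiodental fricative) agree on [−nasal], [+consonantal], [−syllabic]. They differ on [voice] (/ʃ/ [−], /v/ [+]), [labial] (/ʃ/ [−], /v/ [+]), [coronal] (/ʃ/ [+], /v/ [−]).

[voice], [labial], [coronal]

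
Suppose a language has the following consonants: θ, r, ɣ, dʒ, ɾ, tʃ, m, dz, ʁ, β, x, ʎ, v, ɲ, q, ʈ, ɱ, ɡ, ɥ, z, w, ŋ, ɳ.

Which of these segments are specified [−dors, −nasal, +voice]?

r, dʒ, ɾ, dz, β, v, z

Eliminate segments failing any feature: /θ, tʃ, ʈ/ are [−voice]; /ɣ, ʁ, x, ʎ, ɲ, q, ɡ, ɥ, w, ŋ/ are [+dorsal]; /m, ɱ, ɳ/ are [+nasal]. The remaining /r, dʒ, ɾ, dz, β, v, z/ satisfy [−dorsal], [−nasal], [+voice].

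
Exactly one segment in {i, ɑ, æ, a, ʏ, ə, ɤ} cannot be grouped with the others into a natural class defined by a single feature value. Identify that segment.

/æ, a, ə, i, ɑ, ɤ/ are all [−round], but /ʏ/ (high front rounded lax vowel) is [+round]. No other single segment can be removed to leave a set sharing one feature value that the removed segment lacks, so /ʏ/ is the odd one out.

ʏ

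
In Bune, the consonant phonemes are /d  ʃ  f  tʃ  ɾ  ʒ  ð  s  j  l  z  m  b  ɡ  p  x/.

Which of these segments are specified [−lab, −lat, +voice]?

d, ɾ, ʒ, ð, j, z, ɡ

Checking each segment against [−labial], [−lateral], [+voice]: /d/ (voiced alveolar stop), /ɾ/ (alveolar tap), /ʒ/ (voiced postalveolar fricative), /ð/ (voiced dental fricative), /j/ (palatal glide), /z/ (voiced alveolar fricative), among others, satisfy every feature; every other segment in the inventory fails at least one.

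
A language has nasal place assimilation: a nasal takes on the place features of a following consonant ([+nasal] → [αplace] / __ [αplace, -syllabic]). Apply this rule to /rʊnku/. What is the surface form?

In /rʊnku/, the nasal /n/ precedes /k/, which is [+dorsal]. The nasal assimilates in place, becoming the [+dorsal] nasal /ŋ/. The surface form is [rʊŋku].

[rʊŋku]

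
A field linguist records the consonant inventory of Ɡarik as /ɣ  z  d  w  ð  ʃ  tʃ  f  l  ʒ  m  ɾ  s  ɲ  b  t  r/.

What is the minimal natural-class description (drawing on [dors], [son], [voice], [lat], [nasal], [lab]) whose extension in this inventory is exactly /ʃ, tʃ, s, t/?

[−voice, −lab]

The class [−voice], [−labial] has exactly /ʃ, tʃ, s, t/ as its extension in this inventory. No smaller conjunction from the listed features achieves this: [−labial] alone would also admit /ɣ, z, d, ð, …/; [−voice] alone would also admit /f/; and checking the remaining single features turns up none with this extension.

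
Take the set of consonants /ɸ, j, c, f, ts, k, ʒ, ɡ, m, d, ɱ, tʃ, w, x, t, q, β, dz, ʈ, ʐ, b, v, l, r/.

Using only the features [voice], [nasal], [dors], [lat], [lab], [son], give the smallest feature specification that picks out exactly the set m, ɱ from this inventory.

The target set is precisely the extension of [+nasal] in this inventory.

[+nasal]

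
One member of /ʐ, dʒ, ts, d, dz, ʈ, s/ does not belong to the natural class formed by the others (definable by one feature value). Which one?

[distributed] groups all but one: /s, ʐ, dz, ʈ, ts, d/ share [−distributed] while /dʒ/ (voiced postalveolar affricate) alone is [+distributed]. Removing any other segment would not leave a single-feature class that excludes it.

dʒ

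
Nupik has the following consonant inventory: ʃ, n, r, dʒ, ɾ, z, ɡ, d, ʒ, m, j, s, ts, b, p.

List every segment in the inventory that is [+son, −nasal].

Eliminate segments failing any feature: /ʃ, dʒ, z, ɡ, d, ʒ, s, ts, b, p/ are [−sonorant]; /n, m/ are [+nasal]. The remaining /r, ɾ, j/ satisfy [+sonorant], [−nasal].

r, ɾ, j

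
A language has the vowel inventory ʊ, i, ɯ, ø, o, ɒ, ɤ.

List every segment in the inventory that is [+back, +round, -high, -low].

o

Eliminate segments failing any feature: /ʊ/ is [+high]; /i, ø/ are [-back]; /ɯ, ɤ/ are [-round]; /ɒ/ is [+low]. The remaining /o/ satisfy [+back], [+round], [-high], [-low].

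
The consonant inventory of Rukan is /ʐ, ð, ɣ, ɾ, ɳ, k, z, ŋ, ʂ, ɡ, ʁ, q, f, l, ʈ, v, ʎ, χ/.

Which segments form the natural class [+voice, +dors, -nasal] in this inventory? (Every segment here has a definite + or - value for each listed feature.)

First, the [+voice] segments are /ʐ, ð, ɣ, ɾ, ɳ, z, ŋ, ɡ, ʁ, l, v, ʎ/.
Then [+dorsal] gives /ɣ, ŋ, ɡ, ʁ, ʎ/.
Intersecting with [-nasal] leaves /ɣ, ɡ, ʁ, ʎ/.

ɣ, ɡ, ʁ, ʎ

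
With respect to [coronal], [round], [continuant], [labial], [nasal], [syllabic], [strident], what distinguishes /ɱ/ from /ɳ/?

[labial], [coronal]

/ɱ/ (labiodental nasal) and /ɳ/ (retroflex nasal) agree on [−round], [−continuant], [+nasal], [−syllabic], [−strident]. They differ on [labial] (/ɱ/ [+], /ɳ/ [−]), [coronal] (/ɱ/ [−], /ɳ/ [+]).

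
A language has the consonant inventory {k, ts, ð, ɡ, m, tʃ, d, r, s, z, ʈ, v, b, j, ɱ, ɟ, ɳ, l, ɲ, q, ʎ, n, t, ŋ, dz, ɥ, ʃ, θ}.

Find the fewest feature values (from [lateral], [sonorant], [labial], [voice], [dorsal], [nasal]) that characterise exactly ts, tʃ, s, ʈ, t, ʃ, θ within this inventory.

Every target segment is [−voice], [−dorsal]; each remaining inventory member fails at least one of these. Each conjunct is needed — [−dorsal] alone would also admit /ð, m, d, r, …/; [−voice] alone would also admit /k, q/ — and no other single listed feature has exactly this extension, so two is the minimum.

[−voice, −dorsal]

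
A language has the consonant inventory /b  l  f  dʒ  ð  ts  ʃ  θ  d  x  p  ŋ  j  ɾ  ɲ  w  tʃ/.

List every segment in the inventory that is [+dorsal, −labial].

x, ŋ, j, ɲ

Eliminate segments failing any feature: /b, l, f, dʒ, ð, ts, ʃ, θ, d, p, ɾ, tʃ/ are [−dorsal]; /w/ is [+labial]. The remaining /x, ŋ, j, ɲ/ satisfy [+dorsal], [−labial].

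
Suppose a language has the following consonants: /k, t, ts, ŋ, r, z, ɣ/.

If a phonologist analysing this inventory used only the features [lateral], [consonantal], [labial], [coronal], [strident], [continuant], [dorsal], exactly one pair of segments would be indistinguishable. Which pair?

k, ŋ

/k/ (voiceless velar stop) and /ŋ/ (velar nasal) are both [-lateral], [+consonantal], [-labial], [-coronal], [-strident], [-continuant], [+dorsal], so none of the listed features separates them. (They do differ in [sonorant], [voice] and [nasal], which are not among the given features.) Every other pair in the inventory differs on at least one listed feature.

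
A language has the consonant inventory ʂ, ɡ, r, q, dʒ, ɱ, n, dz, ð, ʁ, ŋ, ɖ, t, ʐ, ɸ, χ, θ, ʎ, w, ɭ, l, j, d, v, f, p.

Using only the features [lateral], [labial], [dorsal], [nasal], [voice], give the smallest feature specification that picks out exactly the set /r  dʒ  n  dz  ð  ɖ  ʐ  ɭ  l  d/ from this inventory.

Every target segment is [+voice], [−labial], [−dorsal]; each remaining inventory member fails at least one of these. Each conjunct is needed — [−labial, −dorsal] alone would also admit /ʂ, t, θ/; [+voice, −dorsal] alone would also admit /ɱ, v/; [+voice, −labial] alone would also admit /ɡ, ʁ, ŋ, ʎ, …/ — and no other combination of two listed features has exactly this extension, so three is the minimum.

[+voice, −labial, −dorsal]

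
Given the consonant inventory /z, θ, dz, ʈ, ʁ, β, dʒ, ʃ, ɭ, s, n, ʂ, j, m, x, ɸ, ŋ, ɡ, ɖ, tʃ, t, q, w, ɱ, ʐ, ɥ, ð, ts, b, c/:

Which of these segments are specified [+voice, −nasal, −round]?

z, dz, ʁ, β, dʒ, ɭ, j, ɡ, ɖ, ʐ, ð, b

The [+voice] segments are /z, dz, ʁ, β, dʒ, ɭ, n, j, m, ŋ, ɡ, ɖ, w, ɱ, ʐ, ɥ, ð, b/.
Among these, [−nasal] gives /z, dz, ʁ, β, dʒ, ɭ, j, ɡ, ɖ, w, ʐ, ɥ, ð, b/.
Intersecting with [−round] leaves /z, dz, ʁ, β, dʒ, ɭ, j, ɡ, ɖ, ʐ, ð, b/.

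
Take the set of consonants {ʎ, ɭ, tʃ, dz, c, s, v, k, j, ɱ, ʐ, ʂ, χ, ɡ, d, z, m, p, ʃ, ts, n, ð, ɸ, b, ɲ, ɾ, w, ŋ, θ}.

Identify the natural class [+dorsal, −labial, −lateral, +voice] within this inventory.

j, ɡ, ɲ, ŋ

Checking each segment against [+dorsal], [−labial], [−lateral], [+voice]: /j/ (palatal glide), /ɡ/ (voiced velar stop), /ɲ/ (palatal nasal), /ŋ/ (velar nasal) satisfy every feature; every other segment in the inventory fails at least one.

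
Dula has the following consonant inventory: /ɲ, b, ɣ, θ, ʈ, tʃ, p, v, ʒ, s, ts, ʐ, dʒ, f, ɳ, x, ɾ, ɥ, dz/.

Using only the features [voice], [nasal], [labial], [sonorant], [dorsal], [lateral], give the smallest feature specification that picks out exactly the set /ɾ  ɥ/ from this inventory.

/ɾ, ɥ/ are all [+sonorant], [−nasal], and no other segment in the inventory matches both values. Dropping any one of them over-generates: [−nasal] alone would also admit /b, ɣ, θ, ʈ, …/; [+sonorant] alone would also admit /ɲ, ɳ/. No other single listed feature picks out exactly this set either, so fewer than two features will not do.

[+sonorant, −nasal]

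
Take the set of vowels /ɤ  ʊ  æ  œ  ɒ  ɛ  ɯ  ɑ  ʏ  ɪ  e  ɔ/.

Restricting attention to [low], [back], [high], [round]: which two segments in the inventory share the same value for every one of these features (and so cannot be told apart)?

Both /ɛ/ and /e/ are [−low], [−back], [−high], [−round]. Since the list omits [tense] — which does distinguish the mid front unrounded lax vowel from the mid front unrounded tense vowel — this pair collapses; all other pairs remain distinct.

ɛ, e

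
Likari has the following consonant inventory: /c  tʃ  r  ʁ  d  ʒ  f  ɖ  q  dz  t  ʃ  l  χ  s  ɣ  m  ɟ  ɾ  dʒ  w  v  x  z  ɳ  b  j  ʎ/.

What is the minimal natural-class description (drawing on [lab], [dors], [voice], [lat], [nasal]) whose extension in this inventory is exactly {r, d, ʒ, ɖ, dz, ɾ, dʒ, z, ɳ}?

[+voice, -lat, -lab, -dors]

The class [+voice], [-lateral], [-labial], [-dorsal] has exactly /r, d, ʒ, ɖ, dz, ɾ, dʒ, z, ɳ/ as its extension in this inventory. No smaller conjunction from the listed features achieves this: [-lateral, -labial, -dorsal] alone would also admit /tʃ, t, ʃ, s/; [+voice, -labial, -dorsal] alone would also admit /l/; [+voice, -lateral, -dorsal] alone would also admit /m, v, b/; [+voice, -lateral, -labial] alone would also admit /ʁ, ɣ, ɟ, j/; and checking the remaining three-feature bundles turns up none with this extension.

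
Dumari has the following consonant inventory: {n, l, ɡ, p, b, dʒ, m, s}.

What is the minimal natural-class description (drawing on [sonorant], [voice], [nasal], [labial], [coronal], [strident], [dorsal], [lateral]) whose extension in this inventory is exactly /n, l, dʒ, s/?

Every target segment is [+coronal] and no other inventory member is, so one feature is enough.

[+coronal]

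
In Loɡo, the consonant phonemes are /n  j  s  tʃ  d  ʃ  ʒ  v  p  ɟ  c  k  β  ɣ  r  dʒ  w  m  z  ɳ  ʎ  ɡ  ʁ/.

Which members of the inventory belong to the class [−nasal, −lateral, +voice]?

j, d, ʒ, v, ɟ, β, ɣ, r, dʒ, w, z, ɡ, ʁ

Eliminate segments failing any feature: /n, m, ɳ/ are [+nasal]; /s, tʃ, ʃ, p, c, k/ are [−voice]; /ʎ/ is [+lateral]. The remaining /j, d, ʒ, v, ɟ, β, ɣ, r, dʒ, w, z, ɡ, ʁ/ satisfy [−nasal], [−lateral], [+voice].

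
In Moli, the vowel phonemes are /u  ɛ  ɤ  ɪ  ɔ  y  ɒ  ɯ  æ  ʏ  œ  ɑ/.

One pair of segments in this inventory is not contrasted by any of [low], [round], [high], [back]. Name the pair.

y, ʏ

/y/ (high front rounded tense vowel) and /ʏ/ (high front rounded lax vowel) are both [−low], [+round], [+high], [−back], so none of the listed features separates them. (They do differ in [tense], which is not among the given features.) Every other pair in the inventory differs on at least one listed feature.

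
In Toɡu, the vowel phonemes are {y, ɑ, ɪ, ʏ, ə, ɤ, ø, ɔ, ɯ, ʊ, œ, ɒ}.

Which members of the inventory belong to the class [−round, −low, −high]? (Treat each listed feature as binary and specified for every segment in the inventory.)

ə, ɤ

Eliminate segments failing any feature: /y, ʏ, ø, ɔ, ʊ, œ, ɒ/ are [+round]; /ɑ/ is [+low]; /ɪ, ɯ/ are [+high]. The remaining /ə, ɤ/ satisfy [−round], [−low], [−high].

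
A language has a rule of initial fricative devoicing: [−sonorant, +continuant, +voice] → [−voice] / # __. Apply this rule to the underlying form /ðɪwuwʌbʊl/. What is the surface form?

Only the initial segment /ð/ is both word-initial and matches the structural description. It is a voiced dental fricative, so [−sonorant, +continuant, +voice] holds; changing it to [−voice] with all other features held fixed yields /θ/ (voiceless dental fricative). No other segment meets both the structural description and the environment, so the output is [θɪwuwʌbʊl].

[θɪwuwʌbʊl]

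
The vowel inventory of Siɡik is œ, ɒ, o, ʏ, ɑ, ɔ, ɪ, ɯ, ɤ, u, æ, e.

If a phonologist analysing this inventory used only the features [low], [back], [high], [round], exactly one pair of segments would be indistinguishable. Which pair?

ɔ, o

On the given features, /ɔ/ and /o/ have an identical profile: [-low], [+back], [-high], [+round]. No other two segments in the inventory coincide on all 4 features. (They do differ in [tense], which is not among the given features.)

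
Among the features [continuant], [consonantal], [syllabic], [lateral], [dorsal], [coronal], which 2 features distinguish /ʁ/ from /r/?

[coronal], [dorsal]

/ʁ/ (voiced uvular fricative) and /r/ (alveolar trill) agree on [+continuant], [+consonantal], [-syllabic], [-lateral]. They differ on [coronal] (/ʁ/ [-], /r/ [+]), [dorsal] (/ʁ/ [+], /r/ [-]).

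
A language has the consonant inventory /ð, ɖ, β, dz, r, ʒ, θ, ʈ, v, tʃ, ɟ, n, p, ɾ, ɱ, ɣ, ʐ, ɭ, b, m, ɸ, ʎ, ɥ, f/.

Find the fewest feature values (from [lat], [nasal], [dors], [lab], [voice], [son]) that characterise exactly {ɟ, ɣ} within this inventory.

Every target segment is [−sonorant], [+dorsal]; each remaining inventory member fails at least one of these. Each conjunct is needed — [+dorsal] alone would also admit /ʎ, ɥ/; [−sonorant] alone would also admit /ð, ɖ, β, dz, …/ — and no other single listed feature has exactly this extension, so two is the minimum.

[−son, +dors]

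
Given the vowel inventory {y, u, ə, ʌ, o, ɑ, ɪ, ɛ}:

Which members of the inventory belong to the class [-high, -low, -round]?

ə, ʌ, ɛ

The [-high] segments are /ə, ʌ, o, ɑ, ɛ/.
Among these, [-low] gives /ə, ʌ, o, ɛ/.
Within that set, [-round] leaves /ə, ʌ, ɛ/.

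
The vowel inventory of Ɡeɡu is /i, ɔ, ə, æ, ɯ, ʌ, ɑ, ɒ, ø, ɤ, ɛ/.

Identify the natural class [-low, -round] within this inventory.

The [-low] segments are /i, ɔ, ə, ɯ, ʌ, ø, ɤ, ɛ/.
Intersecting with [-round] leaves /i, ə, ɯ, ʌ, ɤ, ɛ/.

i, ə, ɯ, ʌ, ɤ, ɛ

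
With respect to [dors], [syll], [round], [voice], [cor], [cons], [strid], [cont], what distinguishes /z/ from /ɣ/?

[strident], [coronal], [dorsal]

The two segments share [−syllabic], [−round], [+voice], [+consonantal], [+continuant]. The only features from the list on which they differ: /z/ is [+strident] while /ɣ/ is [−strident]; /z/ is [+coronal] while /ɣ/ is [−coronal]; /z/ is [−dorsal] while /ɣ/ is [+dorsal].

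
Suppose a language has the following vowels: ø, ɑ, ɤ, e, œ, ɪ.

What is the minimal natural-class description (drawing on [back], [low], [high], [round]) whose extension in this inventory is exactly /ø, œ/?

[+round]

Every target segment is [+round] and no other inventory member is, so one feature is enough.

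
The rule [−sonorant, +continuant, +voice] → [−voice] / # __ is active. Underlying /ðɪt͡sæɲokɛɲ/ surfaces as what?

[θɪt͡sæɲokɛɲ]

Only the initial segment /ð/ is both word-initial and matches the structural description. It is a voiced dental fricative, so [−sonorant, +continuant, +voice] holds; changing it to [−voice] with all other features held fixed yields /θ/ (voiceless dental fricative). No other segment meets both the structural description and the environment, so the output is [θɪt͡sæɲokɛɲ].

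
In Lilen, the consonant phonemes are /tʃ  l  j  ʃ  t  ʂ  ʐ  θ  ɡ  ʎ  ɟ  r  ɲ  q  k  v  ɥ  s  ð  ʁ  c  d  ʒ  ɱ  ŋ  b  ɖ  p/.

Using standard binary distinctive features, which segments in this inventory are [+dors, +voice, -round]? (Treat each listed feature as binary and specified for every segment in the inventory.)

j, ɡ, ʎ, ɟ, ɲ, ʁ, ŋ

Checking each segment against [+dorsal], [+voice], [-round]: /j/ (palatal glide), /ɡ/ (voiced velar stop), /ʎ/ (palatal lateral approximant), /ɟ/ (voiced palatal stop), /ɲ/ (palatal nasal), /ʁ/ (voiced uvular fricative), among others, satisfy every feature; every other segment in the inventory fails at least one.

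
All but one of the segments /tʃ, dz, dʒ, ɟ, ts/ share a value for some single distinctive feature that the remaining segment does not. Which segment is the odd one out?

/dʒ, ts, dz, tʃ/ are all [+delayed release], but /ɟ/ (voiced palatal stop) is [-delayed release]. No other single segment can be removed to leave a set sharing one feature value that the removed segment lacks, so /ɟ/ is the odd one out.

ɟ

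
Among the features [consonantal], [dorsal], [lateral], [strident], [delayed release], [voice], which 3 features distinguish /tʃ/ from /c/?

The two segments share [+consonantal], [-lateral], [-voice]. The only features from the list on which they differ: /tʃ/ is [+strident] while /c/ is [-strident]; /tʃ/ is [+delayed release] while /c/ is [-delayed release]; /tʃ/ is [-dorsal] while /c/ is [+dorsal].

[strident], [delayed release], [dorsal]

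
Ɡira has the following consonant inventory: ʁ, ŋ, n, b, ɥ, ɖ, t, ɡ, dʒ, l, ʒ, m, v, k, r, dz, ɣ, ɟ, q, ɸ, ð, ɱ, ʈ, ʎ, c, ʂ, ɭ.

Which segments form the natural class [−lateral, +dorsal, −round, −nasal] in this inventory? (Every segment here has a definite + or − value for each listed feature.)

The [−lateral] segments are /ʁ, ŋ, n, b, ɥ, ɖ, t, ɡ, dʒ, ʒ, m, v, k, r, dz, ɣ, ɟ, q, ɸ, ð, ɱ, ʈ, c, ʂ/.
Then [+dorsal] gives /ʁ, ŋ, ɥ, ɡ, k, ɣ, ɟ, q, c/.
Among these, [−round] gives /ʁ, ŋ, ɡ, k, ɣ, ɟ, q, c/.
Within that set, [−nasal] leaves /ʁ, ɡ, k, ɣ, ɟ, q, c/.

ʁ, ɡ, k, ɣ, ɟ, q, c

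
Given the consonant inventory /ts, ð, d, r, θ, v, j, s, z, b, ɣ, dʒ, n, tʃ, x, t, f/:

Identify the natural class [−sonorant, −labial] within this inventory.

ts, ð, d, θ, s, z, ɣ, dʒ, tʃ, x, t

Among the inventory, the [−sonorant] segments are /ts, ð, d, θ, v, s, z, b, ɣ, dʒ, tʃ, x, t, f/.
Among these, [−labial] leaves /ts, ð, d, θ, s, z, ɣ, dʒ, tʃ, x, t/.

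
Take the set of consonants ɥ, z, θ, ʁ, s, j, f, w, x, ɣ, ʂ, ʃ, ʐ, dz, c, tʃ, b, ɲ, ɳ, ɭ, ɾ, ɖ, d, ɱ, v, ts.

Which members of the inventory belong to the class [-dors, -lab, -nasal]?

First, the [-dorsal] segments are /z, θ, s, f, ʂ, ʃ, ʐ, dz, tʃ, b, ɳ, ɭ, ɾ, ɖ, d, ɱ, v, ts/.
Of those, [-labial] gives /z, θ, s, ʂ, ʃ, ʐ, dz, tʃ, ɳ, ɭ, ɾ, ɖ, d, ts/.
Of those, [-nasal] leaves /z, θ, s, ʂ, ʃ, ʐ, dz, tʃ, ɭ, ɾ, ɖ, d, ts/.

z, θ, s, ʂ, ʃ, ʐ, dz, tʃ, ɭ, ɾ, ɖ, d, ts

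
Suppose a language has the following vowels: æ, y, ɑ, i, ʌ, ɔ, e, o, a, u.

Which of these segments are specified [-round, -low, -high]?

Eliminate segments failing any feature: /æ, ɑ, a/ are [+low]; /y, ɔ, o, u/ are [+round]; /i/ is [+high]. The remaining /ʌ, e/ satisfy [-round], [-low], [-high].

ʌ, e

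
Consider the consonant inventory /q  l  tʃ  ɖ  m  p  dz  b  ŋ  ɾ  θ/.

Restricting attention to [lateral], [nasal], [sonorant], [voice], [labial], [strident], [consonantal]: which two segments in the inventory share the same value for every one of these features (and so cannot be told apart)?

θ, q

/θ/ (voiceless dental fricative) and /q/ (voiceless uvular stop) are both [-lateral], [-nasal], [-sonorant], [-voice], [-labial], [-strident], [+consonantal], so none of the listed features separates them. (They do differ in [continuant], [coronal] and [dorsal], which are not among the given features.) Every other pair in the inventory differs on at least one listed feature.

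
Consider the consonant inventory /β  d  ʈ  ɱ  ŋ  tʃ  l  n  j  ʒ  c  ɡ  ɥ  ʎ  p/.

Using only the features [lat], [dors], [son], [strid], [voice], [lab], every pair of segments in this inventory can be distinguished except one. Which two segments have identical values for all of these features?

/j/ (palatal glide) and /ŋ/ (velar nasal) are both [−lateral], [+dorsal], [+sonorant], [−strident], [+voice], [−labial], so none of the listed features separates them. (They do differ in [nasal], [continuant] and [back], which are not among the given features.) Every other pair in the inventory differs on at least one listed feature.

j, ŋ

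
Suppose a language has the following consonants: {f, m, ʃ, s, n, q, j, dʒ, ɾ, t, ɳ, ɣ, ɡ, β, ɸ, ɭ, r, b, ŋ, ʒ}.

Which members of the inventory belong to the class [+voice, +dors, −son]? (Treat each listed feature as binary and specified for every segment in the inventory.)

The [+voice] segments are /m, n, j, dʒ, ɾ, ɳ, ɣ, ɡ, β, ɭ, r, b, ŋ, ʒ/.
Of those, [+dorsal] gives /j, ɣ, ɡ, ŋ/.
Within that set, [−sonorant] leaves /ɣ, ɡ/.

ɣ, ɡ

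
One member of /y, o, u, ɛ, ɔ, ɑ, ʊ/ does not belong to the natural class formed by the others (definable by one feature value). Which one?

ɑ

The remaining segments after removing /ɑ/ share [-low]; /ɑ/ (low back unrounded vowel) is [+low]. For every other candidate removal, the leftover set fails to share any single feature value that the removed segment lacks.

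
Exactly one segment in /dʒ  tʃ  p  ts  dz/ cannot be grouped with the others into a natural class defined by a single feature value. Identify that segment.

[delayed release] (equivalently [strident], [labial], [coronal]) groups all but one: /dz, tʃ, ts, dʒ/ share [+delayed release] while /p/ (voiceless bilabial stop) alone is [-delayed release]. Removing any other segment would not leave a single-feature class that excludes it.

p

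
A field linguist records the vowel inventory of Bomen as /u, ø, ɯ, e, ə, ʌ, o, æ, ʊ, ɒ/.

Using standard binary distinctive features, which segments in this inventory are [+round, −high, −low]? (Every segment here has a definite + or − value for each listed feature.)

ø, o

Eliminate segments failing any feature: /u, ʊ/ are [+high]; /ɯ, e, ə, ʌ, æ/ are [−round]; /ɒ/ is [+low]. The remaining /ø, o/ satisfy [+round], [−high], [−low].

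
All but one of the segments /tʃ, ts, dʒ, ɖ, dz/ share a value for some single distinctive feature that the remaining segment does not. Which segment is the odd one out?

ɖ

[delayed release] (equivalently [strident]) groups all but one: /tʃ, dʒ, dz, ts/ share [+delayed release] while /ɖ/ (voiced retroflex stop) alone is [-delayed release]. Removing any other segment would not leave a single-feature class that excludes it.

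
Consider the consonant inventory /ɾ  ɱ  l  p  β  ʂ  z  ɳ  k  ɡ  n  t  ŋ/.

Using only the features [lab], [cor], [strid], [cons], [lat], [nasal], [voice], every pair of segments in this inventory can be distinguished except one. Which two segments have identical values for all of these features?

ɳ, n

Both /ɳ/ and /n/ are [−labial], [+coronal], [−strident], [+consonantal], [−lateral], [+nasal], [+voice]. Since the list omits [anterior] — which does distinguish the retroflex nasal from the alveolar nasal — this pair collapses; all other pairs remain distinct.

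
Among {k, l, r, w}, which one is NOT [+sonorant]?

k

/k/ is the voiceless velar stop, which is [−sonorant]; the rest — /r, w, l/ — are [+sonorant].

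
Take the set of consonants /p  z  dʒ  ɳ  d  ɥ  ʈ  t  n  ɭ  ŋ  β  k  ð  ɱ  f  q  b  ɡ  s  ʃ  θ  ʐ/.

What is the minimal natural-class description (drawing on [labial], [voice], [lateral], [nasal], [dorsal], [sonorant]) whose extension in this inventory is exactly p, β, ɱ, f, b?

[+labial, −dorsal]

Every target segment is [+labial], [−dorsal]; each remaining inventory member fails at least one of these. Each conjunct is needed — [−dorsal] alone would also admit /z, dʒ, ɳ, d, …/; [+labial] alone would also admit /ɥ/ — and no other single listed feature has exactly this extension, so two is the minimum.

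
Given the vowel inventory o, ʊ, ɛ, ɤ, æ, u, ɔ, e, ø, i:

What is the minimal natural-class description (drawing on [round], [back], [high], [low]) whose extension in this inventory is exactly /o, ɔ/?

/o, ɔ/ are all [−high], [+back], [+round], and no other segment in the inventory matches all three values. Dropping any one of them over-generates: [+back, +round] alone would also admit /ʊ, u/; [−high, +round] alone would also admit /ø/; [−high, +back] alone would also admit /ɤ/. No other combination of two listed features picks out exactly this set either, so fewer than three features will not do.

[−high, +back, +round]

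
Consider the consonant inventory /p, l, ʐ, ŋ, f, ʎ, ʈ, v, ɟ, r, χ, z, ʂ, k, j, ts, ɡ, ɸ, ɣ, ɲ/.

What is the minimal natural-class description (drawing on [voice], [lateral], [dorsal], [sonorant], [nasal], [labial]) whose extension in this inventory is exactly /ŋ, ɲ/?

The target set is precisely the extension of [+nasal] in this inventory.

[+nasal]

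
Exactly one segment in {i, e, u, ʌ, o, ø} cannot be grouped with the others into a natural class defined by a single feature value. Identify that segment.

[tense] groups all but one: /u, i, o, ø, e/ share [+tense] while /ʌ/ (mid back unrounded lax vowel) alone is [−tense]. Removing any other segment would not leave a single-feature class that excludes it.

ʌ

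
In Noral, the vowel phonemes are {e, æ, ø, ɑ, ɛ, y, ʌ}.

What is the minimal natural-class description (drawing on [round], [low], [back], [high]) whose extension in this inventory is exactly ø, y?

The target set is precisely the extension of [+round] in this inventory.

[+round]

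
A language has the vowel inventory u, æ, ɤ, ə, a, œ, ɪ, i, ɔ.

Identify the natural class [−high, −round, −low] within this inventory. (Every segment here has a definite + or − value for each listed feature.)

Checking each segment against [−high], [−round], [−low]: /ɤ/ (mid back unrounded tense vowel), /ə/ (mid central vowel (schwa)) satisfy every feature; every other segment in the inventory fails at least one.

ɤ, ə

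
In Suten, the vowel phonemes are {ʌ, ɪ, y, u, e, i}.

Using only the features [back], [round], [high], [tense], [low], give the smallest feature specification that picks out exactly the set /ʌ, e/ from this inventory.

[-high]

The target set is precisely the extension of [-high] in this inventory.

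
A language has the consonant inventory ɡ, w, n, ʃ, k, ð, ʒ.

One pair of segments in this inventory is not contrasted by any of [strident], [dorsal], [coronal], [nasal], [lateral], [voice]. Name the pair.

Both /ɡ/ and /w/ are [−strident], [+dorsal], [−coronal], [−nasal], [−lateral], [+voice]. Since the list omits [sonorant], [continuant], [labial] and [round] — which do distinguish the voiced velar stop from the labial-velar glide — this pair collapses; all other pairs remain distinct.

ɡ, w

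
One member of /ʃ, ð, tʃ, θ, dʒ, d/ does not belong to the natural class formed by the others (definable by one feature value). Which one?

d

[distributed] groups all but one: /dʒ, ʃ, tʃ, θ, ð/ share [+distributed] while /d/ (voiced alveolar stop) alone is [−distributed]. Removing any other segment would not leave a single-feature class that excludes it.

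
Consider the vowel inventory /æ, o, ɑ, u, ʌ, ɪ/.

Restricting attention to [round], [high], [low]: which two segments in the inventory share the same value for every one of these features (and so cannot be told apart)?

Both /æ/ and /ɑ/ are [-round], [-high], [+low]. Since the list omits [back] — which does distinguish the low front unrounded vowel from the low back unrounded vowel — this pair collapses; all other pairs remain distinct.

æ, ɑ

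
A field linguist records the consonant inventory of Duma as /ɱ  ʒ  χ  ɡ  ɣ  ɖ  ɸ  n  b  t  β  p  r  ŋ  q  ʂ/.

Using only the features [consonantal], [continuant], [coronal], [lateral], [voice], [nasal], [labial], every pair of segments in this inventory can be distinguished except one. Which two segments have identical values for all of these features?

On the given features, /ʒ/ and /r/ have an identical profile: [+consonantal], [+continuant], [+coronal], [-lateral], [+voice], [-nasal], [-labial]. No other two segments in the inventory coincide on all 7 features. (They do differ in [sonorant], [strident] and [anterior], which are not among the given features.)

ʒ, r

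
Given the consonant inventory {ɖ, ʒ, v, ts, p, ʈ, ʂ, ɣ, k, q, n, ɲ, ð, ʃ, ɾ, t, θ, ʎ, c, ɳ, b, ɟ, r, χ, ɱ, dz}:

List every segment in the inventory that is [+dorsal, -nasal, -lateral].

The [+dorsal] segments are /ɣ, k, q, ɲ, ʎ, c, ɟ, χ/.
Within that set, [-nasal] gives /ɣ, k, q, ʎ, c, ɟ, χ/.
Of those, [-lateral] leaves /ɣ, k, q, c, ɟ, χ/.

ɣ, k, q, c, ɟ, χ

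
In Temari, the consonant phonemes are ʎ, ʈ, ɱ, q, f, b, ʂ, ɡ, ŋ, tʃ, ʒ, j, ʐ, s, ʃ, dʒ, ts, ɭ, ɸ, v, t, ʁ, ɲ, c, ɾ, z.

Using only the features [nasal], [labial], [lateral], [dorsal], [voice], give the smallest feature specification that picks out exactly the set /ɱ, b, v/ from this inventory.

[+voice, +labial]

/ɱ, b, v/ are all [+voice], [+labial], and no other segment in the inventory matches both values. Dropping any one of them over-generates: [+labial] alone would also admit /f, ɸ/; [+voice] alone would also admit /ʎ, ɡ, ŋ, ʒ, …/. No other single listed feature picks out exactly this set either, so fewer than two features will not do.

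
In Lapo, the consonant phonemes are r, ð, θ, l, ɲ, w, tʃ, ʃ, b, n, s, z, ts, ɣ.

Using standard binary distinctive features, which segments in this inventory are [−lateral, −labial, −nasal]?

r, ð, θ, tʃ, ʃ, s, z, ts, ɣ

Among the inventory, the [−lateral] segments are /r, ð, θ, ɲ, w, tʃ, ʃ, b, n, s, z, ts, ɣ/.
Among these, [−labial] gives /r, ð, θ, ɲ, tʃ, ʃ, n, s, z, ts, ɣ/.
Within that set, [−nasal] leaves /r, ð, θ, tʃ, ʃ, s, z, ts, ɣ/.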